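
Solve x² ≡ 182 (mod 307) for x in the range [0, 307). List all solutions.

113, 194

Since 307 ≡ 3 (mod 4), a square root of 182 is 182^((307+1)/4) = 182^77 mod 307.
Repeated squaring: 182^2≡275, 182^4≡103, 182^8≡171, 182^16≡76, 182^32≡250, 182^64≡179 (mod 307).
182^77 = 182^(64+8+4+1) ≡ 113 (mod 307).
Check: 113² = 12769 ≡ 182 (mod 307). The two roots are 113 and 194.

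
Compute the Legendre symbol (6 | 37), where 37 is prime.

Euler's criterion: (6/37) ≡ 6^18 (mod 37).
6^2 ≡ 36 (mod 37)
6^4 ≡ 1 (mod 37)
6^8 ≡ 1 (mod 37)
6^16 ≡ 1 (mod 37)
6^18 = 6^(16+2) ≡ 36 (mod 37).
Result is 36 ≡ −1, so (6/37) = −1.

-1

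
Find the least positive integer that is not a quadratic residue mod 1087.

(2/1087) = +1, so 2 is a residue.
(3/1087) = −1, so 3 is the smallest positive non-residue mod 1087.

3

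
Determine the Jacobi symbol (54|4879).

Pull out 2: since 4879 ≡ 7 (mod 8), (2/4879) = +1.
Reciprocity: 27 ≡ 3 and 4879 ≡ 3 (mod 4), so (27/4879) = −(4879/27).
Reduce top mod 27: now compute (19/27).
Reciprocity: 19 ≡ 3 and 27 ≡ 3 (mod 4), so (19/27) = −(27/19).
Reduce top mod 19: now compute (8/19).
Pull out 2^3: since 19 ≡ 3 (mod 8), (2/19) = -1, so (2/19)^3 = -1.
Reached (1/19) = 1. Collecting the sign flips along the way, the symbol is -1.

-1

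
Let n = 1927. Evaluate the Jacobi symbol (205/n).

Reciprocity: 205 ≡ 1 and 1927 ≡ 3 (mod 4), so (205/1927) = +(1927/205).
Reduce top mod 205: now compute (82/205).
Pull out 2: since 205 ≡ 5 (mod 8), (2/205) = -1.
Reciprocity: 41 ≡ 1 and 205 ≡ 1 (mod 4), so (41/205) = +(205/41).
Reduce top mod 41: now compute (0/41).
Top reduces to 0: gcd > 1, so the symbol is 0.

0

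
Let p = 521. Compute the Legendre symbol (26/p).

Euler's criterion: (26/521) ≡ 26^260 (mod 521).
26^2 ≡ 155 (mod 521)
26^4 ≡ 59 (mod 521)
26^8 ≡ 355 (mod 521)
26^16 ≡ 464 (mod 521)
26^32 ≡ 123 (mod 521)
26^64 ≡ 20 (mod 521)
26^128 ≡ 400 (mod 521)
26^256 ≡ 53 (mod 521)
26^260 = 26^(256+4) ≡ 1 (mod 521).
Result is 1, so (26/521) = 1.

1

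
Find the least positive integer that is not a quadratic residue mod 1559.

17

(2/1559) = +1, so 2 is a residue.
(3/1559) = +1, so 3 is a residue.
(4/1559) = +1, so 4 is a residue.
(5/1559) = +1, so 5 is a residue.
(6/1559) = +1, so 6 is a residue.
(7/1559) = +1, so 7 is a residue.
(8/1559) = +1, so 8 is a residue.
(9/1559) = +1, so 9 is a residue.
(10/1559) = +1, so 10 is a residue.
(11/1559) = +1, so 11 is a residue.
(12/1559) = +1, so 12 is a residue.
(13/1559) = +1, so 13 is a residue.
(14/1559) = +1, so 14 is a residue.
(15/1559) = +1, so 15 is a residue.
(16/1559) = +1, so 16 is a residue.
(17/1559) = −1, so 17 is the smallest positive non-residue mod 1559.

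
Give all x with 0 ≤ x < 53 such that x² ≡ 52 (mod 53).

53 ≡ 1 (mod 4), so we find a root by search.
Trying successive values, 23² = 529 ≡ 52 (mod 53). The other root is 53 − 23 = 30.

23, 30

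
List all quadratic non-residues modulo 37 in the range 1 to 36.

Square k = 1,…,18 (k and 37−k give the same square):
1²=1, 2²=4, 3²=9, 4²=16, 5²=25, 6²=36, 7²≡12, 8²≡27, 9²≡7, 10²≡26, 11²≡10, 12²≡33, 13²≡21, 14²≡11, 15²≡3, 16²≡34, 17²≡30, 18²≡28 (mod 37).
The residues are {1, 3, 4, 7, 9, 10, 11, 12, 16, 21, 25, 26, 27, 28, 30, 33, 34, 36}; the non-residues are the remaining 18 nonzero classes.

2,5,6,8,13,14,15,17,18,19,20,22,23,24,29,31,32,35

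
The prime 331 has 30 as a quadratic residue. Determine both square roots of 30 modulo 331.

Since 331 ≡ 3 (mod 4), a square root of 30 is 30^((331+1)/4) = 30^83 mod 331.
Repeated squaring: 30^2≡238, 30^4≡43, 30^8≡194, 30^16≡233, 30^32≡5, 30^64≡25 (mod 331).
30^83 = 30^(64+16+2+1) ≡ 19 (mod 331).
Check: 19² = 361 ≡ 30 (mod 331). The two roots are 19 and 312.

19, 312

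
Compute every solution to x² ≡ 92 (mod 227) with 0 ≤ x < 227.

41, 186

Since 227 ≡ 3 (mod 4), a square root of 92 is 92^((227+1)/4) = 92^57 mod 227.
Repeated squaring: 92^2≡65, 92^4≡139, 92^8≡26, 92^16≡222, 92^32≡25 (mod 227).
92^57 = 92^(32+16+8+1) ≡ 186 (mod 227).
Check: 186² = 34596 ≡ 92 (mod 227). The two roots are 41 and 186.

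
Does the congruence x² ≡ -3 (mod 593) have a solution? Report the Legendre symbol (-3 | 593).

-1

Euler's criterion: (-3/593) ≡ 590^296 (mod 593).
590^2 ≡ 9 (mod 593)
590^4 ≡ 81 (mod 593)
590^8 ≡ 38 (mod 593)
590^16 ≡ 258 (mod 593)
590^32 ≡ 148 (mod 593)
590^64 ≡ 556 (mod 593)
590^128 ≡ 183 (mod 593)
590^256 ≡ 281 (mod 593)
590^296 = 590^(256+32+8) ≡ 592 (mod 593).
Result is 592 ≡ −1, so (-3/593) = −1.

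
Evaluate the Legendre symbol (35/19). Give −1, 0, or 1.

First reduce: 35 ≡ 16 (mod 19).
Pull out 2^4: since 19 ≡ 3 (mod 8), (2/19) = -1, so (2/19)^4 = +1.
Reached (1/19) = 1. Collecting the sign flips along the way, the symbol is +1.

1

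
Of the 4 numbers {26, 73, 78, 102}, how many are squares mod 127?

2

(26/127) = +1 → QR.
(73/127) = +1 → QR.
(78/127) = -1 → non-residue.
(102/127) = -1 → non-residue.
Total quadratic residues among the 4: 2.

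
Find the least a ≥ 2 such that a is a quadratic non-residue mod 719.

11

(2/719) = +1, so 2 is a residue.
(3/719) = +1, so 3 is a residue.
(4/719) = +1, so 4 is a residue.
(5/719) = +1, so 5 is a residue.
(6/719) = +1, so 6 is a residue.
(7/719) = +1, so 7 is a residue.
(8/719) = +1, so 8 is a residue.
(9/719) = +1, so 9 is a residue.
(10/719) = +1, so 10 is a residue.
(11/719) = −1, so 11 is the smallest positive non-residue mod 719.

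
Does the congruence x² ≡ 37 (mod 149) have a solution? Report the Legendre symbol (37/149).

Reciprocity: 37 ≡ 1 and 149 ≡ 1 (mod 4), so (37/149) = +(149/37).
Reduce top mod 37: now compute (1/37).
Reached (1/37) = 1. Collecting the sign flips along the way, the symbol is +1.

1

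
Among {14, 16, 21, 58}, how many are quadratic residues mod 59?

2

(14/59) = -1 → non-residue.
(16/59) = +1 → QR.
(21/59) = +1 → QR.
(58/59) = -1 → non-residue.
Total quadratic residues among the 4: 2.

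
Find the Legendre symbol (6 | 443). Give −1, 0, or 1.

Pull out 2: since 443 ≡ 3 (mod 8), (2/443) = -1.
Reciprocity: 3 ≡ 3 and 443 ≡ 3 (mod 4), so (3/443) = −(443/3).
Reduce top mod 3: now compute (2/3).
Pull out 2: since 3 ≡ 3 (mod 8), (2/3) = -1.
Reached (1/3) = 1. Collecting the sign flips along the way, the symbol is -1.

-1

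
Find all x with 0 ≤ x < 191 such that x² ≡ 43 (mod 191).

Since 191 ≡ 3 (mod 4), a square root of 43 is 43^((191+1)/4) = 43^48 mod 191.
Repeated squaring: 43^2≡130, 43^4≡92, 43^8≡60, 43^16≡162, 43^32≡77 (mod 191).
43^48 = 43^(32+16) ≡ 59 (mod 191).
Check: 59² = 3481 ≡ 43 (mod 191). The two roots are 59 and 132.

59, 132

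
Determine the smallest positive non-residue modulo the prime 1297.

5

(2/1297) = +1, so 2 is a residue.
(3/1297) = +1, so 3 is a residue.
(4/1297) = +1, so 4 is a residue.
(5/1297) = −1, so 5 is the smallest positive non-residue mod 1297.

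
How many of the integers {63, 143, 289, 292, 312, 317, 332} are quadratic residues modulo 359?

(63/359) = -1 → non-residue.
(143/359) = -1 → non-residue.
(289/359) = +1 → QR.
(292/359) = +1 → QR.
(312/359) = -1 → non-residue.
(317/359) = +1 → QR.
(332/359) = -1 → non-residue.
Total quadratic residues among the 7: 3.

3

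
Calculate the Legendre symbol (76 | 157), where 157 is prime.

1

Pull out 2^2: since 157 ≡ 5 (mod 8), (2/157) = -1, so (2/157)^2 = +1.
Reciprocity: 19 ≡ 3 and 157 ≡ 1 (mod 4), so (19/157) = +(157/19).
Reduce top mod 19: now compute (5/19).
Reciprocity: 5 ≡ 1 and 19 ≡ 3 (mod 4), so (5/19) = +(19/5).
Reduce top mod 5: now compute (4/5).
Pull out 2^2: since 5 ≡ 5 (mod 8), (2/5) = -1, so (2/5)^2 = +1.
Reached (1/5) = 1. Collecting the sign flips along the way, the symbol is +1.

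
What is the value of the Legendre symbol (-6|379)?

Euler's criterion: (-6/379) ≡ 373^189 (mod 379).
373^2 ≡ 36 (mod 379)
373^4 ≡ 159 (mod 379)
373^8 ≡ 267 (mod 379)
373^16 ≡ 37 (mod 379)
373^32 ≡ 232 (mod 379)
373^64 ≡ 6 (mod 379)
373^128 ≡ 36 (mod 379)
373^189 = 373^(128+32+16+8+4+1) ≡ 378 (mod 379).
Result is 378 ≡ −1, so (-6/379) = −1.

-1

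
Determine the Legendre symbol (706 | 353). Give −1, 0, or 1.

First reduce: 706 ≡ 0 (mod 353).
Top reduces to 0: gcd > 1, so the symbol is 0.

0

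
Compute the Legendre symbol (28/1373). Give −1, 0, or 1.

Pull out 2^2: since 1373 ≡ 5 (mod 8), (2/1373) = -1, so (2/1373)^2 = +1.
Reciprocity: 7 ≡ 3 and 1373 ≡ 1 (mod 4), so (7/1373) = +(1373/7).
Reduce top mod 7: now compute (1/7).
Reached (1/7) = 1. Collecting the sign flips along the way, the symbol is +1.

1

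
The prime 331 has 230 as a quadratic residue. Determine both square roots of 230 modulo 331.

Since 331 ≡ 3 (mod 4), a square root of 230 is 230^((331+1)/4) = 230^83 mod 331.
Repeated squaring: 230^2≡271, 230^4≡290, 230^8≡26, 230^16≡14, 230^32≡196, 230^64≡20 (mod 331).
230^83 = 230^(64+16+2+1) ≡ 94 (mod 331).
Check: 94² = 8836 ≡ 230 (mod 331). The two roots are 94 and 237.

94, 237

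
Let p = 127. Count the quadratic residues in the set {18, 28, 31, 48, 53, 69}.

(18/127) = +1 → QR.
(28/127) = -1 → non-residue.
(31/127) = +1 → QR.
(48/127) = -1 → non-residue.
(53/127) = -1 → non-residue.
(69/127) = +1 → QR.
Total quadratic residues among the 6: 3.

3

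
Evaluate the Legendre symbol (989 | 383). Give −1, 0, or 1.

First reduce: 989 ≡ 223 (mod 383).
Reciprocity: 223 ≡ 3 and 383 ≡ 3 (mod 4), so (223/383) = −(383/223).
Reduce top mod 223: now compute (160/223).
Pull out 2^5: since 223 ≡ 7 (mod 8), (2/223) = +1, so (2/223)^5 = +1.
Reciprocity: 5 ≡ 1 and 223 ≡ 3 (mod 4), so (5/223) = +(223/5).
Reduce top mod 5: now compute (3/5).
Reciprocity: 3 ≡ 3 and 5 ≡ 1 (mod 4), so (3/5) = +(5/3).
Reduce top mod 3: now compute (2/3).
Pull out 2: since 3 ≡ 3 (mod 8), (2/3) = -1.
Reached (1/3) = 1. Collecting the sign flips along the way, the symbol is +1.

1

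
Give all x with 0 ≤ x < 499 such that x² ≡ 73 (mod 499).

Since 499 ≡ 3 (mod 4), a square root of 73 is 73^((499+1)/4) = 73^125 mod 499.
Repeated squaring: 73^2≡339, 73^4≡151, 73^8≡346, 73^16≡455, 73^32≡439, 73^64≡107 (mod 499).
73^125 = 73^(64+32+16+8+4+1) ≡ 155 (mod 499).
Check: 155² = 24025 ≡ 73 (mod 499). The two roots are 155 and 344.

155, 344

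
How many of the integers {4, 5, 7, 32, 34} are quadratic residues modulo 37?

3

(4/37) = +1 → QR.
(5/37) = -1 → non-residue.
(7/37) = +1 → QR.
(32/37) = -1 → non-residue.
(34/37) = +1 → QR.
Total quadratic residues among the 5: 3.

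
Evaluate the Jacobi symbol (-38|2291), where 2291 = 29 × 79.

First reduce: -38 ≡ 2253 (mod 2291).
Reciprocity: 2253 ≡ 1 and 2291 ≡ 3 (mod 4), so (2253/2291) = +(2291/2253).
Reduce top mod 2253: now compute (38/2253).
Pull out 2: since 2253 ≡ 5 (mod 8), (2/2253) = -1.
Reciprocity: 19 ≡ 3 and 2253 ≡ 1 (mod 4), so (19/2253) = +(2253/19).
Reduce top mod 19: now compute (11/19).
Reciprocity: 11 ≡ 3 and 19 ≡ 3 (mod 4), so (11/19) = −(19/11).
Reduce top mod 11: now compute (8/11).
Pull out 2^3: since 11 ≡ 3 (mod 8), (2/11) = -1, so (2/11)^3 = -1.
Reached (1/11) = 1. Collecting the sign flips along the way, the symbol is -1.

-1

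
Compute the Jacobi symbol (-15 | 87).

First reduce: -15 ≡ 72 (mod 87).
Pull out 2^3: since 87 ≡ 7 (mod 8), (2/87) = +1, so (2/87)^3 = +1.
Reciprocity: 9 ≡ 1 and 87 ≡ 3 (mod 4), so (9/87) = +(87/9).
Reduce top mod 9: now compute (6/9).
Pull out 2: since 9 ≡ 1 (mod 8), (2/9) = +1.
Reciprocity: 3 ≡ 3 and 9 ≡ 1 (mod 4), so (3/9) = +(9/3).
Reduce top mod 3: now compute (0/3).
Top reduces to 0: gcd > 1, so the symbol is 0.

0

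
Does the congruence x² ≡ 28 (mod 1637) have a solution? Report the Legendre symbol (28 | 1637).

-1

Pull out 2^2: since 1637 ≡ 5 (mod 8), (2/1637) = -1, so (2/1637)^2 = +1.
Reciprocity: 7 ≡ 3 and 1637 ≡ 1 (mod 4), so (7/1637) = +(1637/7).
Reduce top mod 7: now compute (6/7).
Pull out 2: since 7 ≡ 7 (mod 8), (2/7) = +1.
Reciprocity: 3 ≡ 3 and 7 ≡ 3 (mod 4), so (3/7) = −(7/3).
Reduce top mod 3: now compute (1/3).
Reached (1/3) = 1. Collecting the sign flips along the way, the symbol is -1.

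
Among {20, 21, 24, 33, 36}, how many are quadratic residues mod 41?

(20/41) = +1 → QR.
(21/41) = +1 → QR.
(24/41) = -1 → non-residue.
(33/41) = +1 → QR.
(36/41) = +1 → QR.
Total quadratic residues among the 5: 4.

4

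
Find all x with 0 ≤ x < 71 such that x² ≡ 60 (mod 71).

29, 42

Since 71 ≡ 3 (mod 4), a square root of 60 is 60^((71+1)/4) = 60^18 mod 71.
Repeated squaring: 60^2≡50, 60^4≡15, 60^8≡12, 60^16≡2 (mod 71).
60^18 = 60^(16+2) ≡ 29 (mod 71).
Check: 29² = 841 ≡ 60 (mod 71). The two roots are 29 and 42.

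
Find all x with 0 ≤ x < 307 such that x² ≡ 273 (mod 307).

102, 205

Since 307 ≡ 3 (mod 4), a square root of 273 is 273^((307+1)/4) = 273^77 mod 307.
Repeated squaring: 273^2≡235, 273^4≡272, 273^8≡304, 273^16≡9, 273^32≡81, 273^64≡114 (mod 307).
273^77 = 273^(64+8+4+1) ≡ 102 (mod 307).
Check: 102² = 10404 ≡ 273 (mod 307). The two roots are 102 and 205.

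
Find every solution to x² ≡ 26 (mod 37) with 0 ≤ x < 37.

10, 27

37 ≡ 1 (mod 4), so we find a root by search.
Trying successive values, 10² = 100 ≡ 26 (mod 37). The other root is 37 − 10 = 27.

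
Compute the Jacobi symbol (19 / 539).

-1

Reciprocity: 19 ≡ 3 and 539 ≡ 3 (mod 4), so (19/539) = −(539/19).
Reduce top mod 19: now compute (7/19).
Reciprocity: 7 ≡ 3 and 19 ≡ 3 (mod 4), so (7/19) = −(19/7).
Reduce top mod 7: now compute (5/7).
Reciprocity: 5 ≡ 1 and 7 ≡ 3 (mod 4), so (5/7) = +(7/5).
Reduce top mod 5: now compute (2/5).
Pull out 2: since 5 ≡ 5 (mod 8), (2/5) = -1.
Reached (1/5) = 1. Collecting the sign flips along the way, the symbol is -1.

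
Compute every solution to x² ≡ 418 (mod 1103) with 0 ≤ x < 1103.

Since 1103 ≡ 3 (mod 4), a square root of 418 is 418^((1103+1)/4) = 418^276 mod 1103.
Repeated squaring: 418^2≡450, 418^4≡651, 418^8≡249, 418^16≡233, 418^32≡242, 418^64≡105, 418^128≡1098, 418^256≡25 (mod 1103).
418^276 = 418^(256+16+4) ≡ 1064 (mod 1103).
Check: 1064² = 1132096 ≡ 418 (mod 1103). The two roots are 39 and 1064.

39, 1064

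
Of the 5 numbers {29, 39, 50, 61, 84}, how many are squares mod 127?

(29/127) = -1 → non-residue.
(39/127) = -1 → non-residue.
(50/127) = +1 → QR.
(61/127) = +1 → QR.
(84/127) = +1 → QR.
Total quadratic residues among the 5: 3.

3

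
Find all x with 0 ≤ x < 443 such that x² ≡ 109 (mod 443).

64, 379

Since 443 ≡ 3 (mod 4), a square root of 109 is 109^((443+1)/4) = 109^111 mod 443.
Repeated squaring: 109^2≡363, 109^4≡198, 109^8≡220, 109^16≡113, 109^32≡365, 109^64≡325 (mod 443).
109^111 = 109^(64+32+8+4+2+1) ≡ 64 (mod 443).
Check: 64² = 4096 ≡ 109 (mod 443). The two roots are 64 and 379.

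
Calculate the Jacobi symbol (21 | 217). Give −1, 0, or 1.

Reciprocity: 21 ≡ 1 and 217 ≡ 1 (mod 4), so (21/217) = +(217/21).
Reduce top mod 21: now compute (7/21).
Reciprocity: 7 ≡ 3 and 21 ≡ 1 (mod 4), so (7/21) = +(21/7).
Reduce top mod 7: now compute (0/7).
Top reduces to 0: gcd > 1, so the symbol is 0.

0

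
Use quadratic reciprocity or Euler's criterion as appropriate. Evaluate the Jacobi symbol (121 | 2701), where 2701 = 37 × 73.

1

Reciprocity: 121 ≡ 1 and 2701 ≡ 1 (mod 4), so (121/2701) = +(2701/121).
Reduce top mod 121: now compute (39/121).
Reciprocity: 39 ≡ 3 and 121 ≡ 1 (mod 4), so (39/121) = +(121/39).
Reduce top mod 39: now compute (4/39).
Pull out 2^2: since 39 ≡ 7 (mod 8), (2/39) = +1, so (2/39)^2 = +1.
Reached (1/39) = 1. Collecting the sign flips along the way, the symbol is +1.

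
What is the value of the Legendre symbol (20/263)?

Euler's criterion: (20/263) ≡ 20^131 (mod 263).
20^2 ≡ 137 (mod 263)
20^4 ≡ 96 (mod 263)
20^8 ≡ 11 (mod 263)
20^16 ≡ 121 (mod 263)
20^32 ≡ 176 (mod 263)
20^64 ≡ 205 (mod 263)
20^128 ≡ 208 (mod 263)
20^131 = 20^(128+2+1) ≡ 262 (mod 263).
Result is 262 ≡ −1, so (20/263) = −1.

-1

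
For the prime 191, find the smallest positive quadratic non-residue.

7

(2/191) = +1, so 2 is a residue.
(3/191) = +1, so 3 is a residue.
(4/191) = +1, so 4 is a residue.
(5/191) = +1, so 5 is a residue.
(6/191) = +1, so 6 is a residue.
(7/191) = −1, so 7 is the smallest positive non-residue mod 191.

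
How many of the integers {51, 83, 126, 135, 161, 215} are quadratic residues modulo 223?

3

(51/223) = -1 → non-residue.
(83/223) = +1 → QR.
(126/223) = +1 → QR.
(135/223) = +1 → QR.
(161/223) = -1 → non-residue.
(215/223) = -1 → non-residue.
Total quadratic residues among the 6: 3.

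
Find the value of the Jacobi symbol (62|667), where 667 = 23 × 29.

Pull out 2: since 667 ≡ 3 (mod 8), (2/667) = -1.
Reciprocity: 31 ≡ 3 and 667 ≡ 3 (mod 4), so (31/667) = −(667/31).
Reduce top mod 31: now compute (16/31).
Pull out 2^4: since 31 ≡ 7 (mod 8), (2/31) = +1, so (2/31)^4 = +1.
Reached (1/31) = 1. Collecting the sign flips along the way, the symbol is +1.

1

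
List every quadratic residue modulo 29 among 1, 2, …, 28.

1,4,5,6,7,9,13,16,20,22,23,24,25,28

Square k = 1,…,14 (k and 29−k give the same square):
1²=1, 2²=4, 3²=9, 4²=16, 5²=25, 6²≡7, 7²≡20, 8²≡6, 9²≡23, 10²≡13, 11²≡5, 12²≡28, 13²≡24, 14²≡22 (mod 29).
So the quadratic residues mod 29 are {1, 4, 5, 6, 7, 9, 13, 16, 20, 22, 23, 24, 25, 28}.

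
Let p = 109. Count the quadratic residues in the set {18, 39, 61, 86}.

(18/109) = -1 → non-residue.
(39/109) = -1 → non-residue.
(61/109) = +1 → QR.
(86/109) = -1 → non-residue.
Total quadratic residues among the 4: 1.

1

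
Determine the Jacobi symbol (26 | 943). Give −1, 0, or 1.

Pull out 2: since 943 ≡ 7 (mod 8), (2/943) = +1.
Reciprocity: 13 ≡ 1 and 943 ≡ 3 (mod 4), so (13/943) = +(943/13).
Reduce top mod 13: now compute (7/13).
Reciprocity: 7 ≡ 3 and 13 ≡ 1 (mod 4), so (7/13) = +(13/7).
Reduce top mod 7: now compute (6/7).
Pull out 2: since 7 ≡ 7 (mod 8), (2/7) = +1.
Reciprocity: 3 ≡ 3 and 7 ≡ 3 (mod 4), so (3/7) = −(7/3).
Reduce top mod 3: now compute (1/3).
Reached (1/3) = 1. Collecting the sign flips along the way, the symbol is -1.

-1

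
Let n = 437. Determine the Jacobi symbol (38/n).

0

Pull out 2: since 437 ≡ 5 (mod 8), (2/437) = -1.
Reciprocity: 19 ≡ 3 and 437 ≡ 1 (mod 4), so (19/437) = +(437/19).
Reduce top mod 19: now compute (0/19).
Top reduces to 0: gcd > 1, so the symbol is 0.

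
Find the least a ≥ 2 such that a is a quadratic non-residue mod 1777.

(2/1777) = +1, so 2 is a residue.
(3/1777) = +1, so 3 is a residue.
(4/1777) = +1, so 4 is a residue.
(5/1777) = −1, so 5 is the smallest positive non-residue mod 1777.

5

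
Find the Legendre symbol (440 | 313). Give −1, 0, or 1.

-1

Euler's criterion: (440/313) ≡ 127^156 (mod 313).
127^2 ≡ 166 (mod 313)
127^4 ≡ 12 (mod 313)
127^8 ≡ 144 (mod 313)
127^16 ≡ 78 (mod 313)
127^32 ≡ 137 (mod 313)
127^64 ≡ 302 (mod 313)
127^128 ≡ 121 (mod 313)
127^156 = 127^(128+16+8+4) ≡ 312 (mod 313).
Result is 312 ≡ −1, so (440/313) = −1.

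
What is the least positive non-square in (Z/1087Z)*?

3

(2/1087) = +1, so 2 is a residue.
(3/1087) = −1, so 3 is the smallest positive non-residue mod 1087.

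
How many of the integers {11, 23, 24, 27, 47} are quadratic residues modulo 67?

(11/67) = -1 → non-residue.
(23/67) = +1 → QR.
(24/67) = +1 → QR.
(27/67) = -1 → non-residue.
(47/67) = +1 → QR.
Total quadratic residues among the 5: 3.

3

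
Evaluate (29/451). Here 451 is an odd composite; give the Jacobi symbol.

1

Reciprocity: 29 ≡ 1 and 451 ≡ 3 (mod 4), so (29/451) = +(451/29).
Reduce top mod 29: now compute (16/29).
Pull out 2^4: since 29 ≡ 5 (mod 8), (2/29) = -1, so (2/29)^4 = +1.
Reached (1/29) = 1. Collecting the sign flips along the way, the symbol is +1.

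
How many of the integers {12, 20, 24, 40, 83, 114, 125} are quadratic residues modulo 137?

(12/137) = -1 → non-residue.
(20/137) = -1 → non-residue.
(24/137) = -1 → non-residue.
(40/137) = -1 → non-residue.
(83/137) = -1 → non-residue.
(114/137) = -1 → non-residue.
(125/137) = -1 → non-residue.
Total quadratic residues among the 7: 0.

0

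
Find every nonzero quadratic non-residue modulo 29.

2, 3, 8, 10, 11, 12, 14, 15, 17, 18, 19, 21, 26, 27

Square k = 1,…,14 (k and 29−k give the same square):
1²=1, 2²=4, 3²=9, 4²=16, 5²=25, 6²≡7, 7²≡20, 8²≡6, 9²≡23, 10²≡13, 11²≡5, 12²≡28, 13²≡24, 14²≡22 (mod 29).
The residues are {1, 4, 5, 6, 7, 9, 13, 16, 20, 22, 23, 24, 25, 28}; the non-residues are the remaining 14 nonzero classes.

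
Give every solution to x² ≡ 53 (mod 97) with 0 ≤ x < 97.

97 ≡ 1 (mod 4), so we find a root by search.
Trying successive values, 21² = 441 ≡ 53 (mod 97). The other root is 97 − 21 = 76.

21, 76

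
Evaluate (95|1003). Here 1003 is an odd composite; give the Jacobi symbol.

-1

Reciprocity: 95 ≡ 3 and 1003 ≡ 3 (mod 4), so (95/1003) = −(1003/95).
Reduce top mod 95: now compute (53/95).
Reciprocity: 53 ≡ 1 and 95 ≡ 3 (mod 4), so (53/95) = +(95/53).
Reduce top mod 53: now compute (42/53).
Pull out 2: since 53 ≡ 5 (mod 8), (2/53) = -1.
Reciprocity: 21 ≡ 1 and 53 ≡ 1 (mod 4), so (21/53) = +(53/21).
Reduce top mod 21: now compute (11/21).
Reciprocity: 11 ≡ 3 and 21 ≡ 1 (mod 4), so (11/21) = +(21/11).
Reduce top mod 11: now compute (10/11).
Pull out 2: since 11 ≡ 3 (mod 8), (2/11) = -1.
Reciprocity: 5 ≡ 1 and 11 ≡ 3 (mod 4), so (5/11) = +(11/5).
Reduce top mod 5: now compute (1/5).
Reached (1/5) = 1. Collecting the sign flips along the way, the symbol is -1.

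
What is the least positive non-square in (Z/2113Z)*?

5

(2/2113) = +1, so 2 is a residue.
(3/2113) = +1, so 3 is a residue.
(4/2113) = +1, so 4 is a residue.
(5/2113) = −1, so 5 is the smallest positive non-residue mod 2113.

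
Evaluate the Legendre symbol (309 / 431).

-1

Reciprocity: 309 ≡ 1 and 431 ≡ 3 (mod 4), so (309/431) = +(431/309).
Reduce top mod 309: now compute (122/309).
Pull out 2: since 309 ≡ 5 (mod 8), (2/309) = -1.
Reciprocity: 61 ≡ 1 and 309 ≡ 1 (mod 4), so (61/309) = +(309/61).
Reduce top mod 61: now compute (4/61).
Pull out 2^2: since 61 ≡ 5 (mod 8), (2/61) = -1, so (2/61)^2 = +1.
Reached (1/61) = 1. Collecting the sign flips along the way, the symbol is -1.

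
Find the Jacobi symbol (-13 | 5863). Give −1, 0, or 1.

0

First reduce: -13 ≡ 5850 (mod 5863).
Pull out 2: since 5863 ≡ 7 (mod 8), (2/5863) = +1.
Reciprocity: 2925 ≡ 1 and 5863 ≡ 3 (mod 4), so (2925/5863) = +(5863/2925).
Reduce top mod 2925: now compute (13/2925).
Reciprocity: 13 ≡ 1 and 2925 ≡ 1 (mod 4), so (13/2925) = +(2925/13).
Reduce top mod 13: now compute (0/13).
Top reduces to 0: gcd > 1, so the symbol is 0.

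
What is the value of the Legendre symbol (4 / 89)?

Pull out 2^2: since 89 ≡ 1 (mod 8), (2/89) = +1, so (2/89)^2 = +1.
Reached (1/89) = 1. Collecting the sign flips along the way, the symbol is +1.

1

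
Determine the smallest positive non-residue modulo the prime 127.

(2/127) = +1, so 2 is a residue.
(3/127) = −1, so 3 is the smallest positive non-residue mod 127.

3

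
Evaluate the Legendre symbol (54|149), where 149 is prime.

1

Pull out 2: since 149 ≡ 5 (mod 8), (2/149) = -1.
Reciprocity: 27 ≡ 3 and 149 ≡ 1 (mod 4), so (27/149) = +(149/27).
Reduce top mod 27: now compute (14/27).
Pull out 2: since 27 ≡ 3 (mod 8), (2/27) = -1.
Reciprocity: 7 ≡ 3 and 27 ≡ 3 (mod 4), so (7/27) = −(27/7).
Reduce top mod 7: now compute (6/7).
Pull out 2: since 7 ≡ 7 (mod 8), (2/7) = +1.
Reciprocity: 3 ≡ 3 and 7 ≡ 3 (mod 4), so (3/7) = −(7/3).
Reduce top mod 3: now compute (1/3).
Reached (1/3) = 1. Collecting the sign flips along the way, the symbol is +1.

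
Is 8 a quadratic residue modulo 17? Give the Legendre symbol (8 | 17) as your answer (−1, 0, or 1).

1

Euler's criterion: (8/17) ≡ 8^8 (mod 17).
8^2 ≡ 13 (mod 17)
8^4 ≡ 16 (mod 17)
8^8 ≡ 1 (mod 17)
8^8 = 8^(8) ≡ 1 (mod 17).
Result is 1, so (8/17) = 1.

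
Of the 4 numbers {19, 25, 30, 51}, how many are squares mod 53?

(19/53) = -1 → non-residue.
(25/53) = +1 → QR.
(30/53) = -1 → non-residue.
(51/53) = -1 → non-residue.
Total quadratic residues among the 4: 1.

1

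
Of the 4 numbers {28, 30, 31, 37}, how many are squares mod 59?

1

(28/59) = +1 → QR.
(30/59) = -1 → non-residue.
(31/59) = -1 → non-residue.
(37/59) = -1 → non-residue.
Total quadratic residues among the 4: 1.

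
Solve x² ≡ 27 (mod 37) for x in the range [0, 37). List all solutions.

37 ≡ 1 (mod 4), so we find a root by search.
Trying successive values, 8² = 64 ≡ 27 (mod 37). The other root is 37 − 8 = 29.

8, 29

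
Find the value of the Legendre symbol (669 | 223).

0

First reduce: 669 ≡ 0 (mod 223).
Top reduces to 0: gcd > 1, so the symbol is 0.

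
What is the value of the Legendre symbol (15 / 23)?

Euler's criterion: (15/23) ≡ 15^11 (mod 23).
15^2 ≡ 18 (mod 23)
15^4 ≡ 2 (mod 23)
15^8 ≡ 4 (mod 23)
15^11 = 15^(8+2+1) ≡ 22 (mod 23).
Result is 22 ≡ −1, so (15/23) = −1.

-1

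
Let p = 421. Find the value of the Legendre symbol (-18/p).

First reduce: -18 ≡ 403 (mod 421).
Reciprocity: 403 ≡ 3 and 421 ≡ 1 (mod 4), so (403/421) = +(421/403).
Reduce top mod 403: now compute (18/403).
Pull out 2: since 403 ≡ 3 (mod 8), (2/403) = -1.
Reciprocity: 9 ≡ 1 and 403 ≡ 3 (mod 4), so (9/403) = +(403/9).
Reduce top mod 9: now compute (7/9).
Reciprocity: 7 ≡ 3 and 9 ≡ 1 (mod 4), so (7/9) = +(9/7).
Reduce top mod 7: now compute (2/7).
Pull out 2: since 7 ≡ 7 (mod 8), (2/7) = +1.
Reached (1/7) = 1. Collecting the sign flips along the way, the symbol is -1.

-1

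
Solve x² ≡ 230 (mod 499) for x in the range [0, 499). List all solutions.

27, 472

Since 499 ≡ 3 (mod 4), a square root of 230 is 230^((499+1)/4) = 230^125 mod 499.
Repeated squaring: 230^2≡6, 230^4≡36, 230^8≡298, 230^16≡481, 230^32≡324, 230^64≡186 (mod 499).
230^125 = 230^(64+32+16+8+4+1) ≡ 472 (mod 499).
Check: 472² = 222784 ≡ 230 (mod 499). The two roots are 27 and 472.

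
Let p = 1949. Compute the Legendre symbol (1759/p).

Reciprocity: 1759 ≡ 3 and 1949 ≡ 1 (mod 4), so (1759/1949) = +(1949/1759).
Reduce top mod 1759: now compute (190/1759).
Pull out 2: since 1759 ≡ 7 (mod 8), (2/1759) = +1.
Reciprocity: 95 ≡ 3 and 1759 ≡ 3 (mod 4), so (95/1759) = −(1759/95).
Reduce top mod 95: now compute (49/95).
Reciprocity: 49 ≡ 1 and 95 ≡ 3 (mod 4), so (49/95) = +(95/49).
Reduce top mod 49: now compute (46/49).
Pull out 2: since 49 ≡ 1 (mod 8), (2/49) = +1.
Reciprocity: 23 ≡ 3 and 49 ≡ 1 (mod 4), so (23/49) = +(49/23).
Reduce top mod 23: now compute (3/23).
Reciprocity: 3 ≡ 3 and 23 ≡ 3 (mod 4), so (3/23) = −(23/3).
Reduce top mod 3: now compute (2/3).
Pull out 2: since 3 ≡ 3 (mod 8), (2/3) = -1.
Reached (1/3) = 1. Collecting the sign flips along the way, the symbol is -1.

-1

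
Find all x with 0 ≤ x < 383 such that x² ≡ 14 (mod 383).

Since 383 ≡ 3 (mod 4), a square root of 14 is 14^((383+1)/4) = 14^96 mod 383.
Repeated squaring: 14^2≡196, 14^4≡116, 14^8≡51, 14^16≡303, 14^32≡272, 14^64≡65 (mod 383).
14^96 = 14^(64+32) ≡ 62 (mod 383).
Check: 62² = 3844 ≡ 14 (mod 383). The two roots are 62 and 321.

62, 321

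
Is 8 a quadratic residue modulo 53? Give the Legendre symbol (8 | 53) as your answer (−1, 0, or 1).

-1

Pull out 2^3: since 53 ≡ 5 (mod 8), (2/53) = -1, so (2/53)^3 = -1.
Reached (1/53) = 1. Collecting the sign flips along the way, the symbol is -1.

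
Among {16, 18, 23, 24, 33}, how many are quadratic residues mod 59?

(16/59) = +1 → QR.
(18/59) = -1 → non-residue.
(23/59) = -1 → non-residue.
(24/59) = -1 → non-residue.
(33/59) = -1 → non-residue.
Total quadratic residues among the 5: 1.

1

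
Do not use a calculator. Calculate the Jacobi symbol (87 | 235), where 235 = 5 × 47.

Reciprocity: 87 ≡ 3 and 235 ≡ 3 (mod 4), so (87/235) = −(235/87).
Reduce top mod 87: now compute (61/87).
Reciprocity: 61 ≡ 1 and 87 ≡ 3 (mod 4), so (61/87) = +(87/61).
Reduce top mod 61: now compute (26/61).
Pull out 2: since 61 ≡ 5 (mod 8), (2/61) = -1.
Reciprocity: 13 ≡ 1 and 61 ≡ 1 (mod 4), so (13/61) = +(61/13).
Reduce top mod 13: now compute (9/13).
Reciprocity: 9 ≡ 1 and 13 ≡ 1 (mod 4), so (9/13) = +(13/9).
Reduce top mod 9: now compute (4/9).
Pull out 2^2: since 9 ≡ 1 (mod 8), (2/9) = +1, so (2/9)^2 = +1.
Reached (1/9) = 1. Collecting the sign flips along the way, the symbol is +1.

1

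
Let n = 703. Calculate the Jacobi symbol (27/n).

-1

Reciprocity: 27 ≡ 3 and 703 ≡ 3 (mod 4), so (27/703) = −(703/27).
Reduce top mod 27: now compute (1/27).
Reached (1/27) = 1. Collecting the sign flips along the way, the symbol is -1.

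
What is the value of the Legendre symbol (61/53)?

-1

First reduce: 61 ≡ 8 (mod 53).
Pull out 2^3: since 53 ≡ 5 (mod 8), (2/53) = -1, so (2/53)^3 = -1.
Reached (1/53) = 1. Collecting the sign flips along the way, the symbol is -1.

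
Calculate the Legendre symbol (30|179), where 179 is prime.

Euler's criterion: (30/179) ≡ 30^89 (mod 179).
30^2 ≡ 5 (mod 179)
30^4 ≡ 25 (mod 179)
30^8 ≡ 88 (mod 179)
30^16 ≡ 47 (mod 179)
30^32 ≡ 61 (mod 179)
30^64 ≡ 141 (mod 179)
30^89 = 30^(64+16+8+1) ≡ 178 (mod 179).
Result is 178 ≡ −1, so (30/179) = −1.

-1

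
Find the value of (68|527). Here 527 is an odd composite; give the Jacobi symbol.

Pull out 2^2: since 527 ≡ 7 (mod 8), (2/527) = +1, so (2/527)^2 = +1.
Reciprocity: 17 ≡ 1 and 527 ≡ 3 (mod 4), so (17/527) = +(527/17).
Reduce top mod 17: now compute (0/17).
Top reduces to 0: gcd > 1, so the symbol is 0.

0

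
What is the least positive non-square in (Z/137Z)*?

3

(2/137) = +1, so 2 is a residue.
(3/137) = −1, so 3 is the smallest positive non-residue mod 137.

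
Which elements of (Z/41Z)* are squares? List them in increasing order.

Square k = 1,…,20 (k and 41−k give the same square):
1²=1, 2²=4, 3²=9, 4²=16, 5²=25, 6²=36, 7²≡8, 8²≡23, 9²≡40, 10²≡18, 11²≡39, 12²≡21, 13²≡5, 14²≡32, 15²≡20, 16²≡10, 17²≡2, 18²≡37, 19²≡33, 20²≡31 (mod 41).
So the quadratic residues mod 41 are {1, 2, 4, 5, 8, 9, 10, 16, 18, 20, 21, 23, 25, 31, 32, 33, 36, 37, 39, 40}.

1 2 4 5 8 9 10 16 18 20 21 23 25 31 32 33 36 37 39 40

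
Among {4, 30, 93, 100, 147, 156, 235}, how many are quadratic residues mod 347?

(4/347) = +1 → QR.
(30/347) = +1 → QR.
(93/347) = +1 → QR.
(100/347) = +1 → QR.
(147/347) = +1 → QR.
(156/347) = +1 → QR.
(235/347) = +1 → QR.
Total quadratic residues among the 7: 7.

7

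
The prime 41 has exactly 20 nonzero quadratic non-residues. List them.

Square k = 1,…,20 (k and 41−k give the same square):
1²=1, 2²=4, 3²=9, 4²=16, 5²=25, 6²=36, 7²≡8, 8²≡23, 9²≡40, 10²≡18, 11²≡39, 12²≡21, 13²≡5, 14²≡32, 15²≡20, 16²≡10, 17²≡2, 18²≡37, 19²≡33, 20²≡31 (mod 41).
The residues are {1, 2, 4, 5, 8, 9, 10, 16, 18, 20, 21, 23, 25, 31, 32, 33, 36, 37, 39, 40}; the non-residues are the remaining 20 nonzero classes.

3, 6, 7, 11, 12, 13, 14, 15, 17, 19, 22, 24, 26, 27, 28, 29, 30, 34, 35, 38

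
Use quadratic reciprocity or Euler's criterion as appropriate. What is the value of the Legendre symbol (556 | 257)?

1

Euler's criterion: (556/257) ≡ 42^128 (mod 257).
42^2 ≡ 222 (mod 257)
42^4 ≡ 197 (mod 257)
42^8 ≡ 2 (mod 257)
42^16 ≡ 4 (mod 257)
42^32 ≡ 16 (mod 257)
42^64 ≡ 256 (mod 257)
42^128 ≡ 1 (mod 257)
42^128 = 42^(128) ≡ 1 (mod 257).
Result is 1, so (556/257) = 1.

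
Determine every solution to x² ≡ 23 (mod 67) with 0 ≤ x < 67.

31, 36

Since 67 ≡ 3 (mod 4), a square root of 23 is 23^((67+1)/4) = 23^17 mod 67.
Repeated squaring: 23^2≡60, 23^4≡49, 23^8≡56, 23^16≡54 (mod 67).
23^17 = 23^(16+1) ≡ 36 (mod 67).
Check: 36² = 1296 ≡ 23 (mod 67). The two roots are 31 and 36.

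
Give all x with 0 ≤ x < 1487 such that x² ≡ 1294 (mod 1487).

264, 1223

Since 1487 ≡ 3 (mod 4), a square root of 1294 is 1294^((1487+1)/4) = 1294^372 mod 1487.
Repeated squaring: 1294^2≡74, 1294^4≡1015, 1294^8≡1221, 1294^16≡867, 1294^32≡754, 1294^64≡482, 1294^128≡352, 1294^256≡483 (mod 1487).
1294^372 = 1294^(256+64+32+16+4) ≡ 264 (mod 1487).
Check: 264² = 69696 ≡ 1294 (mod 1487). The two roots are 264 and 1223.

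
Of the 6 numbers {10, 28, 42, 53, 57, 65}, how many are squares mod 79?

3

(10/79) = +1 → QR.
(28/79) = -1 → non-residue.
(42/79) = +1 → QR.
(53/79) = -1 → non-residue.
(57/79) = -1 → non-residue.
(65/79) = +1 → QR.
Total quadratic residues among the 6: 3.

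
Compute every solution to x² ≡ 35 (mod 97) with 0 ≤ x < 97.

36, 61

97 ≡ 1 (mod 4), so we find a root by search.
Trying successive values, 36² = 1296 ≡ 35 (mod 97). The other root is 97 − 36 = 61.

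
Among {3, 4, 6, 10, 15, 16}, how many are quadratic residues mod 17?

3

(3/17) = -1 → non-residue.
(4/17) = +1 → QR.
(6/17) = -1 → non-residue.
(10/17) = -1 → non-residue.
(15/17) = +1 → QR.
(16/17) = +1 → QR.
Total quadratic residues among the 6: 3.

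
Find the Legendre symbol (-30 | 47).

1

First reduce: -30 ≡ 17 (mod 47).
Reciprocity: 17 ≡ 1 and 47 ≡ 3 (mod 4), so (17/47) = +(47/17).
Reduce top mod 17: now compute (13/17).
Reciprocity: 13 ≡ 1 and 17 ≡ 1 (mod 4), so (13/17) = +(17/13).
Reduce top mod 13: now compute (4/13).
Pull out 2^2: since 13 ≡ 5 (mod 8), (2/13) = -1, so (2/13)^2 = +1.
Reached (1/13) = 1. Collecting the sign flips along the way, the symbol is +1.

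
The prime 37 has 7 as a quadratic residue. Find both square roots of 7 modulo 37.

9, 28

37 ≡ 1 (mod 4), so we find a root by search.
Trying successive values, 9² = 81 ≡ 7 (mod 37). The other root is 37 − 9 = 28.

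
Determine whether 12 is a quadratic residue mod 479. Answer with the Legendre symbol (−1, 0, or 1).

Pull out 2^2: since 479 ≡ 7 (mod 8), (2/479) = +1, so (2/479)^2 = +1.
Reciprocity: 3 ≡ 3 and 479 ≡ 3 (mod 4), so (3/479) = −(479/3).
Reduce top mod 3: now compute (2/3).
Pull out 2: since 3 ≡ 3 (mod 8), (2/3) = -1.
Reached (1/3) = 1. Collecting the sign flips along the way, the symbol is +1.

1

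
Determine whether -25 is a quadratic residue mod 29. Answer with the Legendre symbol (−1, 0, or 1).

First reduce: -25 ≡ 4 (mod 29).
Pull out 2^2: since 29 ≡ 5 (mod 8), (2/29) = -1, so (2/29)^2 = +1.
Reached (1/29) = 1. Collecting the sign flips along the way, the symbol is +1.

1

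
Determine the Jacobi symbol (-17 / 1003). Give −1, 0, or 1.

First reduce: -17 ≡ 986 (mod 1003).
Pull out 2: since 1003 ≡ 3 (mod 8), (2/1003) = -1.
Reciprocity: 493 ≡ 1 and 1003 ≡ 3 (mod 4), so (493/1003) = +(1003/493).
Reduce top mod 493: now compute (17/493).
Reciprocity: 17 ≡ 1 and 493 ≡ 1 (mod 4), so (17/493) = +(493/17).
Reduce top mod 17: now compute (0/17).
Top reduces to 0: gcd > 1, so the symbol is 0.

0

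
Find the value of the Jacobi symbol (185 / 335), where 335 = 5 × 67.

0

Reciprocity: 185 ≡ 1 and 335 ≡ 3 (mod 4), so (185/335) = +(335/185).
Reduce top mod 185: now compute (150/185).
Pull out 2: since 185 ≡ 1 (mod 8), (2/185) = +1.
Reciprocity: 75 ≡ 3 and 185 ≡ 1 (mod 4), so (75/185) = +(185/75).
Reduce top mod 75: now compute (35/75).
Reciprocity: 35 ≡ 3 and 75 ≡ 3 (mod 4), so (35/75) = −(75/35).
Reduce top mod 35: now compute (5/35).
Reciprocity: 5 ≡ 1 and 35 ≡ 3 (mod 4), so (5/35) = +(35/5).
Reduce top mod 5: now compute (0/5).
Top reduces to 0: gcd > 1, so the symbol is 0.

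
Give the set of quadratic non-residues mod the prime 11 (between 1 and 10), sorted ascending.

2 6 7 8 10

Square k = 1,…,5 (k and 11−k give the same square):
1²=1, 2²=4, 3²=9, 4²≡5, 5²≡3 (mod 11).
The residues are {1, 3, 4, 5, 9}; the non-residues are the remaining 5 nonzero classes.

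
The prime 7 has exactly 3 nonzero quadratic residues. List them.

Square k = 1,…,3 (k and 7−k give the same square):
1²=1, 2²=4, 3²≡2 (mod 7).
So the quadratic residues mod 7 are {1, 2, 4}.

1 2 4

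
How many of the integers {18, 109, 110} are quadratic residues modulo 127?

(18/127) = +1 → QR.
(109/127) = -1 → non-residue.
(110/127) = -1 → non-residue.
Total quadratic residues among the 3: 1.

1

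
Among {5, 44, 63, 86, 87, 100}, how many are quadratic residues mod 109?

(5/109) = +1 → QR.
(44/109) = -1 → non-residue.
(63/109) = +1 → QR.
(86/109) = -1 → non-residue.
(87/109) = +1 → QR.
(100/109) = +1 → QR.
Total quadratic residues among the 6: 4.

4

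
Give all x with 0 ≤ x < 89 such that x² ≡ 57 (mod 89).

18, 71

89 ≡ 1 (mod 4), so we find a root by search.
Trying successive values, 18² = 324 ≡ 57 (mod 89). The other root is 89 − 18 = 71.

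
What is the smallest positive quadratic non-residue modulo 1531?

(2/1531) = −1, so 2 is the smallest positive non-residue mod 1531.

2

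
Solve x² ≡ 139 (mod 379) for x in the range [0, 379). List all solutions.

150, 229

Since 379 ≡ 3 (mod 4), a square root of 139 is 139^((379+1)/4) = 139^95 mod 379.
Repeated squaring: 139^2≡371, 139^4≡64, 139^8≡306, 139^16≡23, 139^32≡150, 139^64≡139 (mod 379).
139^95 = 139^(64+16+8+4+2+1) ≡ 150 (mod 379).
Check: 150² = 22500 ≡ 139 (mod 379). The two roots are 150 and 229.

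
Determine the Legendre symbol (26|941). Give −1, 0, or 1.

Pull out 2: since 941 ≡ 5 (mod 8), (2/941) = -1.
Reciprocity: 13 ≡ 1 and 941 ≡ 1 (mod 4), so (13/941) = +(941/13).
Reduce top mod 13: now compute (5/13).
Reciprocity: 5 ≡ 1 and 13 ≡ 1 (mod 4), so (5/13) = +(13/5).
Reduce top mod 5: now compute (3/5).
Reciprocity: 3 ≡ 3 and 5 ≡ 1 (mod 4), so (3/5) = +(5/3).
Reduce top mod 3: now compute (2/3).
Pull out 2: since 3 ≡ 3 (mod 8), (2/3) = -1.
Reached (1/3) = 1. Collecting the sign flips along the way, the symbol is +1.

1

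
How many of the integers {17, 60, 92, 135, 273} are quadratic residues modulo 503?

(17/503) = -1 → non-residue.
(60/503) = -1 → non-residue.
(92/503) = +1 → QR.
(135/503) = -1 → non-residue.
(273/503) = +1 → QR.
Total quadratic residues among the 5: 2.

2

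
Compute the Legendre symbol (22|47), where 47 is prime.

Pull out 2: since 47 ≡ 7 (mod 8), (2/47) = +1.
Reciprocity: 11 ≡ 3 and 47 ≡ 3 (mod 4), so (11/47) = −(47/11).
Reduce top mod 11: now compute (3/11).
Reciprocity: 3 ≡ 3 and 11 ≡ 3 (mod 4), so (3/11) = −(11/3).
Reduce top mod 3: now compute (2/3).
Pull out 2: since 3 ≡ 3 (mod 8), (2/3) = -1.
Reached (1/3) = 1. Collecting the sign flips along the way, the symbol is -1.

-1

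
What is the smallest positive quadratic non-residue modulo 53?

2

(2/53) = −1, so 2 is the smallest positive non-residue mod 53.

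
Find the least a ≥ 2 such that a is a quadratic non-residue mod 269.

2

(2/269) = −1, so 2 is the smallest positive non-residue mod 269.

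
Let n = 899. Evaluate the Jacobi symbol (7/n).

Reciprocity: 7 ≡ 3 and 899 ≡ 3 (mod 4), so (7/899) = −(899/7).
Reduce top mod 7: now compute (3/7).
Reciprocity: 3 ≡ 3 and 7 ≡ 3 (mod 4), so (3/7) = −(7/3).
Reduce top mod 3: now compute (1/3).
Reached (1/3) = 1. Collecting the sign flips along the way, the symbol is +1.

1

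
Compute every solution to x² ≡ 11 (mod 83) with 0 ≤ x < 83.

Since 83 ≡ 3 (mod 4), a square root of 11 is 11^((83+1)/4) = 11^21 mod 83.
Repeated squaring: 11^2≡38, 11^4≡33, 11^8≡10, 11^16≡17 (mod 83).
11^21 = 11^(16+4+1) ≡ 29 (mod 83).
Check: 29² = 841 ≡ 11 (mod 83). The two roots are 29 and 54.

29, 54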